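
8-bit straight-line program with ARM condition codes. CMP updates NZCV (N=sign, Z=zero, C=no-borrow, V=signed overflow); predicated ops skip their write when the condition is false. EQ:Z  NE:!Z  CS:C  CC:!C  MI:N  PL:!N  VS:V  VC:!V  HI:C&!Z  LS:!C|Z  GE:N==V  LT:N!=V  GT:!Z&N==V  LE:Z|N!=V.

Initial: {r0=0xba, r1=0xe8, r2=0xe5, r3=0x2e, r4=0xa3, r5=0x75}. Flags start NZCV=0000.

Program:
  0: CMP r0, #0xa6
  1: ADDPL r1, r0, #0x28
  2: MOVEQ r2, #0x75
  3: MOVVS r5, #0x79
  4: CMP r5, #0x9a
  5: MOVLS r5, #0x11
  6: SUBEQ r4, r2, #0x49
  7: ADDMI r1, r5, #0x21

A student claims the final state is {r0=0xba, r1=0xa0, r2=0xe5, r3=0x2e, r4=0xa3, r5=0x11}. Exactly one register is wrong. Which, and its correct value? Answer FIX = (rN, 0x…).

FIX = (r1, 0x32)

0: ✓ CMP  NZCV=0010
1: ✓ ADDPL  r1←0xe2
2: · MOVEQ
3: · MOVVS
4: ✓ CMP  NZCV=1001
5: ✓ MOVLS  r5←0x11
6: · SUBEQ
7: ✓ ADDMI  r1←0x32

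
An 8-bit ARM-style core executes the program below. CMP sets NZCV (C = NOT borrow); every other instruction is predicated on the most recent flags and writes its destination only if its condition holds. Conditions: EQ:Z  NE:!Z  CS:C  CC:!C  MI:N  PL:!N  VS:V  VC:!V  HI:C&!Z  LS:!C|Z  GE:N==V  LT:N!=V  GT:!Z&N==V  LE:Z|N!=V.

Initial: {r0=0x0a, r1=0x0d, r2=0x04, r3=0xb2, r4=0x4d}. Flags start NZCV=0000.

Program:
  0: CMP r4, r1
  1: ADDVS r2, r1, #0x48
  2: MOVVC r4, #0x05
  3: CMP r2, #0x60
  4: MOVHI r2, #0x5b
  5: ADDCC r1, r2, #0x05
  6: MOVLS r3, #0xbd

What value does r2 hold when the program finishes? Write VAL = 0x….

VAL = 0x04

0: ✓ CMP  NZCV=0010
1: · ADDVS
2: ✓ MOVVC  r4←0x05
3: ✓ CMP  NZCV=1000
4: · MOVHI
5: ✓ ADDCC  r1←0x09
6: ✓ MOVLS  r3←0xbd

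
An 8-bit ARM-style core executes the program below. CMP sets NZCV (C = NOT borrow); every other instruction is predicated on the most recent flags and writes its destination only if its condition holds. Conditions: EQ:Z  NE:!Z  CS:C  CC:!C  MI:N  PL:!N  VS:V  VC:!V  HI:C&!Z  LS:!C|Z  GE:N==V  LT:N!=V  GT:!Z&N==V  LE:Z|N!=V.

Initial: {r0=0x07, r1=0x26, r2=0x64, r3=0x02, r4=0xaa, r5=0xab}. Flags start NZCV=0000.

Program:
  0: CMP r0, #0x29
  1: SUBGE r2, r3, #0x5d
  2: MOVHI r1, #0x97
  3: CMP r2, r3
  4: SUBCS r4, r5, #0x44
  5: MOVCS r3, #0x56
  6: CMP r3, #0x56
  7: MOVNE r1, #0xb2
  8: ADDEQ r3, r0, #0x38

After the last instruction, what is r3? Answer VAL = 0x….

0: ✓ CMP  NZCV=1000
1: · SUBGE
2: · MOVHI
3: ✓ CMP  NZCV=0010
4: ✓ SUBCS  r4←0x67
5: ✓ MOVCS  r3←0x56
6: ✓ CMP  NZCV=0110
7: · MOVNE
8: ✓ ADDEQ  r3←0x3f

VAL = 0x3f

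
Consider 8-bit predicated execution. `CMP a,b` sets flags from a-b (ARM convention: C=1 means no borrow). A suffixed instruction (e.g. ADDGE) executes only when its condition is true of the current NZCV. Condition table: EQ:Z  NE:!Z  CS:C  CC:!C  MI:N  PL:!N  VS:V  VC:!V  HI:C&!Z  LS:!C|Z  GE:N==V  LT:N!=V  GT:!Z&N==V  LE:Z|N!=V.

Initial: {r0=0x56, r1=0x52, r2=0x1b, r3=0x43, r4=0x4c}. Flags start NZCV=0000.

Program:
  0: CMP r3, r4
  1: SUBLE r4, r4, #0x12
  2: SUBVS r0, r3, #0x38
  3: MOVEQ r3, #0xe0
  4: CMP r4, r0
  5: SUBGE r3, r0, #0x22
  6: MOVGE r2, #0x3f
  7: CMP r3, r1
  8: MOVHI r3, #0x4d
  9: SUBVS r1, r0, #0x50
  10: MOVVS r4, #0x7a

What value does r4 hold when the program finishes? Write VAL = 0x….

0: ✓ CMP  NZCV=1000
1: ✓ SUBLE  r4←0x3a
2: · SUBVS
3: · MOVEQ
4: ✓ CMP  NZCV=1000
5: · SUBGE
6: · MOVGE
7: ✓ CMP  NZCV=1000
8: · MOVHI
9: · SUBVS
10: · MOVVS

VAL = 0x3a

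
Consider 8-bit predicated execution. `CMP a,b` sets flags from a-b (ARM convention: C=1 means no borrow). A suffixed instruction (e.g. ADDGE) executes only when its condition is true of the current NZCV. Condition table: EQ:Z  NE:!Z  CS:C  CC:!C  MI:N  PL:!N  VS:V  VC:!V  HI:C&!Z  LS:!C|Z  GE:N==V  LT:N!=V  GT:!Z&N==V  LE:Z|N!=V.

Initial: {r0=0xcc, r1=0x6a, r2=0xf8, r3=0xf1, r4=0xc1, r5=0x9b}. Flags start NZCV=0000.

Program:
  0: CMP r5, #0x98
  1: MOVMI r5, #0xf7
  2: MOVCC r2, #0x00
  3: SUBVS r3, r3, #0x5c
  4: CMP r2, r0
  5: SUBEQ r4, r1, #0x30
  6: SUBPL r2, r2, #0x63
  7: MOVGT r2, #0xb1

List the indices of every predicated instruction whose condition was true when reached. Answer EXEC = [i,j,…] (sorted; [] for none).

[0] flags=0010 → (cmp)
[1] flags=0010 MI?F → skip
[2] flags=0010 CC?F → skip
[3] flags=0010 VS?F → skip
[4] flags=0010 → (cmp)
[5] flags=0010 EQ?F → skip
[6] flags=0010 PL?T → r2=0x95
[7] flags=0010 GT?T → r2=0xb1

EXEC = [6,7]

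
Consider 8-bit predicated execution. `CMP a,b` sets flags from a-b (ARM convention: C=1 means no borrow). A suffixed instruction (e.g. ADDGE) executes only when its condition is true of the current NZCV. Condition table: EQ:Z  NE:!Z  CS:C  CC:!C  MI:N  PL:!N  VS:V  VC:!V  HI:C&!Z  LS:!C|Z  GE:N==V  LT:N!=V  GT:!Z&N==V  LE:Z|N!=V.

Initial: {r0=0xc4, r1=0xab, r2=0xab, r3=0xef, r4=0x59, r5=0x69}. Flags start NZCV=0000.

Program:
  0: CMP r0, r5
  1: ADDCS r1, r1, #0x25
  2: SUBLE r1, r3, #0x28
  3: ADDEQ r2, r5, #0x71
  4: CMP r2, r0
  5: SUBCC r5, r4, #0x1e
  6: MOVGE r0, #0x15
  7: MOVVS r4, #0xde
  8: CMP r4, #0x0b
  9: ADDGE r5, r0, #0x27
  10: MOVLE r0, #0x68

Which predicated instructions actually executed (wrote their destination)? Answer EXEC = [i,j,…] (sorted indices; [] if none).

EXEC = [1,2,5,9]

[0] flags=0011 → (cmp)
[1] flags=0011 CS?T → r1=0xd0
[2] flags=0011 LE?T → r1=0xc7
[3] flags=0011 EQ?F → skip
[4] flags=1000 → (cmp)
[5] flags=1000 CC?T → r5=0x3b
[6] flags=1000 GE?F → skip
[7] flags=1000 VS?F → skip
[8] flags=0010 → (cmp)
[9] flags=0010 GE?T → r5=0xeb
[10] flags=0010 LE?F → skip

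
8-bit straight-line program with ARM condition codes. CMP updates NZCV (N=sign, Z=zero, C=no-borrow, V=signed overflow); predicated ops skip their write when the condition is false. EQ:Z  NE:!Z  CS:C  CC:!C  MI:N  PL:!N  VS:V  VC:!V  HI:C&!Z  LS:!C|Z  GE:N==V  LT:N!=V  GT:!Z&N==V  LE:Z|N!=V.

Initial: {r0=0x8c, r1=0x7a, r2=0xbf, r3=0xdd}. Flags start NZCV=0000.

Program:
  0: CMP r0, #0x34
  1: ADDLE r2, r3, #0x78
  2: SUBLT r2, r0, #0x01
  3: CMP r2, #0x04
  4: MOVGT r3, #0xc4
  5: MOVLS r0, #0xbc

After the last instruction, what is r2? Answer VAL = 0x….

VAL = 0x8b

0: ✓ CMP  NZCV=0011
1: ✓ ADDLE  r2←0x55
2: ✓ SUBLT  r2←0x8b
3: ✓ CMP  NZCV=1010
4: · MOVGT
5: · MOVLS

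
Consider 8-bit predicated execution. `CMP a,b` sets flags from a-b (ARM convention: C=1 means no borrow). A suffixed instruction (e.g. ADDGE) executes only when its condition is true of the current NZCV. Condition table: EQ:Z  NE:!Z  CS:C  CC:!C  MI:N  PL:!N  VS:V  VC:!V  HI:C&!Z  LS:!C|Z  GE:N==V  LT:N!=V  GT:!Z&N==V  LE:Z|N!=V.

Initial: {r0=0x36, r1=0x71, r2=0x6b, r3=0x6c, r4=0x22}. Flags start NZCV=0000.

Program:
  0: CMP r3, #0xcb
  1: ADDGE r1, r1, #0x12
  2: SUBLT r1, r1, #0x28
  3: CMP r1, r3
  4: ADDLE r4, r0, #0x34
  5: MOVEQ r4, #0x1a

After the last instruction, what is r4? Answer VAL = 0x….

VAL = 0x6a

[0] flags=1001 → (cmp)
[1] flags=1001 GE?T → r1=0x83
[2] flags=1001 LT?F → skip
[3] flags=0011 → (cmp)
[4] flags=0011 LE?T → r4=0x6a
[5] flags=0011 EQ?F → skip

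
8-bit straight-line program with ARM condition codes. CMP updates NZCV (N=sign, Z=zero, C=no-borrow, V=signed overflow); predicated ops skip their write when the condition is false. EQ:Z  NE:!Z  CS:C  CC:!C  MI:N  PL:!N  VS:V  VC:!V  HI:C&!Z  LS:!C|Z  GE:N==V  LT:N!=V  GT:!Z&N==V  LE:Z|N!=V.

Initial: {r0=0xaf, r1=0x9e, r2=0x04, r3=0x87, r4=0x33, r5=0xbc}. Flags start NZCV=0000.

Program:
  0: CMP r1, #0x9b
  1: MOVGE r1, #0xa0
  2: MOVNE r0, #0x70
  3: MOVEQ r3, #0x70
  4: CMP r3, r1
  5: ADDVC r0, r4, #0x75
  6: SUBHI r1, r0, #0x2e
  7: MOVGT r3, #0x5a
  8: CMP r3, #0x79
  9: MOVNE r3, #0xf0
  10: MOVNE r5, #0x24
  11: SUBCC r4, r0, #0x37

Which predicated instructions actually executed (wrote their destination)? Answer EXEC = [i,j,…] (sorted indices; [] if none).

[0] flags=0010 → (cmp)
[1] flags=0010 GE?T → r1=0xa0
[2] flags=0010 NE?T → r0=0x70
[3] flags=0010 EQ?F → skip
[4] flags=1000 → (cmp)
[5] flags=1000 VC?T → r0=0xa8
[6] flags=1000 HI?F → skip
[7] flags=1000 GT?F → skip
[8] flags=0011 → (cmp)
[9] flags=0011 NE?T → r3=0xf0
[10] flags=0011 NE?T → r5=0x24
[11] flags=0011 CC?F → skip

EXEC = [1,2,5,9,10]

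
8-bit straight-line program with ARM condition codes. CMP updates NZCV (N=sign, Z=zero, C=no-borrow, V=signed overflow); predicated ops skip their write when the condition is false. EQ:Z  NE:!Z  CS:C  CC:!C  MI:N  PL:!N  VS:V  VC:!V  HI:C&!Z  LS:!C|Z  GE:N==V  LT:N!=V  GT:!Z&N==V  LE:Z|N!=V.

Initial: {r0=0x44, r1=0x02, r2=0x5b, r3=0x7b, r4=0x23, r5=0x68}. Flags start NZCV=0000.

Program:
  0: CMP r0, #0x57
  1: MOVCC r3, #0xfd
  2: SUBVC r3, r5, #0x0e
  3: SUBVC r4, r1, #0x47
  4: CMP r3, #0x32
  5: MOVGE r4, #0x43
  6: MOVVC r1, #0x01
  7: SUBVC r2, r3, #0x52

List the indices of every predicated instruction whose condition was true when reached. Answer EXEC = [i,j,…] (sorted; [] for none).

EXEC = [1,2,3,5,6,7]

0: ✓ CMP  NZCV=1000
1: ✓ MOVCC  r3←0xfd
2: ✓ SUBVC  r3←0x5a
3: ✓ SUBVC  r4←0xbb
4: ✓ CMP  NZCV=0010
5: ✓ MOVGE  r4←0x43
6: ✓ MOVVC  r1←0x01
7: ✓ SUBVC  r2←0x08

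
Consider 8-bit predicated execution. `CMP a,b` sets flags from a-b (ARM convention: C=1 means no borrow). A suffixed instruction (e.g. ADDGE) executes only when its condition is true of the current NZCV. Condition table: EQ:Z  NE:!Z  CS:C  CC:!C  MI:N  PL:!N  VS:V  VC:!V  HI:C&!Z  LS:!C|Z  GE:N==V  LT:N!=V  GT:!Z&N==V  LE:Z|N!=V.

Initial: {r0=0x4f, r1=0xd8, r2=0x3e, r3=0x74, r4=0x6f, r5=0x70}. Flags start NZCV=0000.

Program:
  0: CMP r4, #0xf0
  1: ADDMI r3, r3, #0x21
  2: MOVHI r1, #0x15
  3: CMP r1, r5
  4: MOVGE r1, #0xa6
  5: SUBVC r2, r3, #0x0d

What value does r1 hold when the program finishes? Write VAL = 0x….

VAL = 0xd8

[0] flags=0000 → (cmp)
[1] flags=0000 MI?F → skip
[2] flags=0000 HI?F → skip
[3] flags=0011 → (cmp)
[4] flags=0011 GE?F → skip
[5] flags=0011 VC?F → skip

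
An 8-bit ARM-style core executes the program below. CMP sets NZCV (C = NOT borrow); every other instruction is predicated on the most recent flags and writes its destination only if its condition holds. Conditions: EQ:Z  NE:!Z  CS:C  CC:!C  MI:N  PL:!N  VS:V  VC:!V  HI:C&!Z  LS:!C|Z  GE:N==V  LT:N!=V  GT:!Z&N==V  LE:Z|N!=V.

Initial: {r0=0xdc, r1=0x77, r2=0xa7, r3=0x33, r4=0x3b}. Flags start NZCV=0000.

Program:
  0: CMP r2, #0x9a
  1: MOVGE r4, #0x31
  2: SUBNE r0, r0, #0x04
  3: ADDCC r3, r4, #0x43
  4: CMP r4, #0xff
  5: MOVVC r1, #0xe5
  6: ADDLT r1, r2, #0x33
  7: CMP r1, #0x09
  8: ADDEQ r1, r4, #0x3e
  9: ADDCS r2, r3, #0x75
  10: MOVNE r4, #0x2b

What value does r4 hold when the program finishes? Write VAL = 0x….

0: ✓ CMP  NZCV=0010
1: ✓ MOVGE  r4←0x31
2: ✓ SUBNE  r0←0xd8
3: · ADDCC
4: ✓ CMP  NZCV=0000
5: ✓ MOVVC  r1←0xe5
6: · ADDLT
7: ✓ CMP  NZCV=1010
8: · ADDEQ
9: ✓ ADDCS  r2←0xa8
10: ✓ MOVNE  r4←0x2b

VAL = 0x2b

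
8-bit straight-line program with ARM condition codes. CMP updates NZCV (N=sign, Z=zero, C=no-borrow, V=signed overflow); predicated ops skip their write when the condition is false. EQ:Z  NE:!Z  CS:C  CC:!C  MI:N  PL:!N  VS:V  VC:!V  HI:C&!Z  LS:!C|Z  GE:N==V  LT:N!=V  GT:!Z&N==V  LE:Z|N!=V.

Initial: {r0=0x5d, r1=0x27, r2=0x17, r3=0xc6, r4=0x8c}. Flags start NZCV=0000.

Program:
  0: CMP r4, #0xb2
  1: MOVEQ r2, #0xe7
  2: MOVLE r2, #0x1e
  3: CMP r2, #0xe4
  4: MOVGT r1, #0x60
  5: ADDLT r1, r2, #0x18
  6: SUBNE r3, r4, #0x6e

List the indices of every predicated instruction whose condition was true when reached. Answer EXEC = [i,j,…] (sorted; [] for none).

[0] flags=1000 → (cmp)
[1] flags=1000 EQ?F → skip
[2] flags=1000 LE?T → r2=0x1e
[3] flags=0000 → (cmp)
[4] flags=0000 GT?T → r1=0x60
[5] flags=0000 LT?F → skip
[6] flags=0000 NE?T → r3=0x1e

EXEC = [2,4,6]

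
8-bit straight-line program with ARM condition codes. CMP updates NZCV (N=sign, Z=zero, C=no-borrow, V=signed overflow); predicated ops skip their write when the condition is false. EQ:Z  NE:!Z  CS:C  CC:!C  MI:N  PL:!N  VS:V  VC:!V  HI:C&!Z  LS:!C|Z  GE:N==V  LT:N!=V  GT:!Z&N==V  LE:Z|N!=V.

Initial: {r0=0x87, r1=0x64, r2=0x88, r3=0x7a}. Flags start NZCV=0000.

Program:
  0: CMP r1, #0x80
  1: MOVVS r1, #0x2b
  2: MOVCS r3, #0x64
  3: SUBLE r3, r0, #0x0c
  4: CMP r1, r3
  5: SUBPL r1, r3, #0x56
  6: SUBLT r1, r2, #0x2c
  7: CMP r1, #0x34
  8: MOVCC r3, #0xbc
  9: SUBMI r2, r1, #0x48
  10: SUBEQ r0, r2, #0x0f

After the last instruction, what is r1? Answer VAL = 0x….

VAL = 0x5c

0: ✓ CMP  NZCV=1001
1: ✓ MOVVS  r1←0x2b
2: · MOVCS
3: · SUBLE
4: ✓ CMP  NZCV=1000
5: · SUBPL
6: ✓ SUBLT  r1←0x5c
7: ✓ CMP  NZCV=0010
8: · MOVCC
9: · SUBMI
10: · SUBEQ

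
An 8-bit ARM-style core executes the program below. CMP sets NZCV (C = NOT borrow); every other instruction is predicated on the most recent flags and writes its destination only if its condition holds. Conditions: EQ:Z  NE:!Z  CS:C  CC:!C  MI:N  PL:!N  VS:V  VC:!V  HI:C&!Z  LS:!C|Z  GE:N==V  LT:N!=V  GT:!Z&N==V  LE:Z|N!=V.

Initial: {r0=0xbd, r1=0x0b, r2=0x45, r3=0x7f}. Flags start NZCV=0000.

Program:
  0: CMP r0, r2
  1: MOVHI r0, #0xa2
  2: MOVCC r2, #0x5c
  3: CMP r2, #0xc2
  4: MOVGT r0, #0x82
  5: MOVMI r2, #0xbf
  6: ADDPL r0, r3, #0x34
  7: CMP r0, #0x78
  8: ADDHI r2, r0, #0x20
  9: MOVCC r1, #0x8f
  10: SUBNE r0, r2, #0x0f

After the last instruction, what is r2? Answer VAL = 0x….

[0] flags=0011 → (cmp)
[1] flags=0011 HI?T → r0=0xa2
[2] flags=0011 CC?F → skip
[3] flags=1001 → (cmp)
[4] flags=1001 GT?T → r0=0x82
[5] flags=1001 MI?T → r2=0xbf
[6] flags=1001 PL?F → skip
[7] flags=0011 → (cmp)
[8] flags=0011 HI?T → r2=0xa2
[9] flags=0011 CC?F → skip
[10] flags=0011 NE?T → r0=0x93

VAL = 0xa2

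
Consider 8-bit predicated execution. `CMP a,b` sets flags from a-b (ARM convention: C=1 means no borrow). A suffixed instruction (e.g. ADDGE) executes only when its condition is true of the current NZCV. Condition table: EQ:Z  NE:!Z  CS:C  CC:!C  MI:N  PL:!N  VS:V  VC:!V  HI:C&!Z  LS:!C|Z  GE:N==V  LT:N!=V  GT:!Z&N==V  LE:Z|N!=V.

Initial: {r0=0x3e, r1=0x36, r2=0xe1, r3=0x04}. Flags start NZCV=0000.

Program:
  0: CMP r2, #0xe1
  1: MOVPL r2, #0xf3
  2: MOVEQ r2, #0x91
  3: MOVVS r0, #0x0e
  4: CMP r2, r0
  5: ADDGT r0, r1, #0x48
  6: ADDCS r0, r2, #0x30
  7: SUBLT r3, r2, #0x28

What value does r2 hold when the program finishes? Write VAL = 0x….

VAL = 0x91

0: ✓ CMP  NZCV=0110
1: ✓ MOVPL  r2←0xf3
2: ✓ MOVEQ  r2←0x91
3: · MOVVS
4: ✓ CMP  NZCV=0011
5: · ADDGT
6: ✓ ADDCS  r0←0xc1
7: ✓ SUBLT  r3←0x69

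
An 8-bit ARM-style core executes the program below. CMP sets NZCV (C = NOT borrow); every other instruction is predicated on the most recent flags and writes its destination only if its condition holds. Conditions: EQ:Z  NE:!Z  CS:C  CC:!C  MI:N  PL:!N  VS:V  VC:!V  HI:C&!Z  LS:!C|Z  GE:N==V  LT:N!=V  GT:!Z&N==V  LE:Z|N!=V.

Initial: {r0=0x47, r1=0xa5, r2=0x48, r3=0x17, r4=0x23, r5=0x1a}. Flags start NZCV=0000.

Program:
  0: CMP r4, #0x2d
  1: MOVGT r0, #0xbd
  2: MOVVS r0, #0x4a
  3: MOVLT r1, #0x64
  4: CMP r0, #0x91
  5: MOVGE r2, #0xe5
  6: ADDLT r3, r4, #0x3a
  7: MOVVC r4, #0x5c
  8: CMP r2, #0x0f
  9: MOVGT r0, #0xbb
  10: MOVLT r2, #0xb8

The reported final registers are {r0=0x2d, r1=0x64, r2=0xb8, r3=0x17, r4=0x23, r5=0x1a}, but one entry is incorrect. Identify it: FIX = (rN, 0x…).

[0] flags=1000 → (cmp)
[1] flags=1000 GT?F → skip
[2] flags=1000 VS?F → skip
[3] flags=1000 LT?T → r1=0x64
[4] flags=1001 → (cmp)
[5] flags=1001 GE?T → r2=0xe5
[6] flags=1001 LT?F → skip
[7] flags=1001 VC?F → skip
[8] flags=1010 → (cmp)
[9] flags=1010 GT?F → skip
[10] flags=1010 LT?T → r2=0xb8

FIX = (r0, 0x47)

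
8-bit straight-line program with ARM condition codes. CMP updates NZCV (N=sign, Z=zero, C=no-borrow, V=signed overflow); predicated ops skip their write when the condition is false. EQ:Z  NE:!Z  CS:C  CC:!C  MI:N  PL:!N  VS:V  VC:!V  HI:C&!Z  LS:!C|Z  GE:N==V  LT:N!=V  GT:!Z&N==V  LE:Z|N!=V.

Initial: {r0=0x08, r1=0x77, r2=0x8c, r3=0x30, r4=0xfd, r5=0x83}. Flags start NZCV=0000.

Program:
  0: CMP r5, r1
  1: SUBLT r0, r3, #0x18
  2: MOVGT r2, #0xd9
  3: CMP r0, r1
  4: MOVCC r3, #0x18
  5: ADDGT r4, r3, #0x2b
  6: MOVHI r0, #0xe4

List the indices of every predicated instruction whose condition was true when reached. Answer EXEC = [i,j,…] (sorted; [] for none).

EXEC = [1,4]

[0] flags=0011 → (cmp)
[1] flags=0011 LT?T → r0=0x18
[2] flags=0011 GT?F → skip
[3] flags=1000 → (cmp)
[4] flags=1000 CC?T → r3=0x18
[5] flags=1000 GT?F → skip
[6] flags=1000 HI?F → skip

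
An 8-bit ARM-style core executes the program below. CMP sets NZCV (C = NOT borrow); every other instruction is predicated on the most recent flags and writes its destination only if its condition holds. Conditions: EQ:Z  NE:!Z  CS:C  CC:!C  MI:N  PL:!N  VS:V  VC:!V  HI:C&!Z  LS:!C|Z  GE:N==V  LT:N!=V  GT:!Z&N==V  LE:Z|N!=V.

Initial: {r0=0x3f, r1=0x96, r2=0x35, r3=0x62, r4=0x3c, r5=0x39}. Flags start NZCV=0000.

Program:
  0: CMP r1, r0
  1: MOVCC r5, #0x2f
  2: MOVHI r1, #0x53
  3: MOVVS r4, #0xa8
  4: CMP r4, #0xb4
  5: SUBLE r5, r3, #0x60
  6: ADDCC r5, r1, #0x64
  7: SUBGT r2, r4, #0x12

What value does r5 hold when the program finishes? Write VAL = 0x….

[0] flags=0011 → (cmp)
[1] flags=0011 CC?F → skip
[2] flags=0011 HI?T → r1=0x53
[3] flags=0011 VS?T → r4=0xa8
[4] flags=1000 → (cmp)
[5] flags=1000 LE?T → r5=0x02
[6] flags=1000 CC?T → r5=0xb7
[7] flags=1000 GT?F → skip

VAL = 0xb7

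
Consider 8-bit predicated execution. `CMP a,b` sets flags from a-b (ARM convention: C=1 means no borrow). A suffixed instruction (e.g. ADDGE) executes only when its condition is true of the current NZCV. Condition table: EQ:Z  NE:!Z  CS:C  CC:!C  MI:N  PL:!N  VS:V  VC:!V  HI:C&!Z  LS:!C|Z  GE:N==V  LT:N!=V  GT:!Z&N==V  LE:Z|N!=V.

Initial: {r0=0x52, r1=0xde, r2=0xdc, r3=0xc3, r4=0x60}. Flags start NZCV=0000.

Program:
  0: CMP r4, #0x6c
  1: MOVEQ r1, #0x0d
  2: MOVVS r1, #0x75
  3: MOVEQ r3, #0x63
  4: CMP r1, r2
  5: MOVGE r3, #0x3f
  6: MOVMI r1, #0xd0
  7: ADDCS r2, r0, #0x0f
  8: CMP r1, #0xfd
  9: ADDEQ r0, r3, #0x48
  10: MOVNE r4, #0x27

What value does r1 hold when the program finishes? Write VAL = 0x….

VAL = 0xde

[0] flags=1000 → (cmp)
[1] flags=1000 EQ?F → skip
[2] flags=1000 VS?F → skip
[3] flags=1000 EQ?F → skip
[4] flags=0010 → (cmp)
[5] flags=0010 GE?T → r3=0x3f
[6] flags=0010 MI?F → skip
[7] flags=0010 CS?T → r2=0x61
[8] flags=1000 → (cmp)
[9] flags=1000 EQ?F → skip
[10] flags=1000 NE?T → r4=0x27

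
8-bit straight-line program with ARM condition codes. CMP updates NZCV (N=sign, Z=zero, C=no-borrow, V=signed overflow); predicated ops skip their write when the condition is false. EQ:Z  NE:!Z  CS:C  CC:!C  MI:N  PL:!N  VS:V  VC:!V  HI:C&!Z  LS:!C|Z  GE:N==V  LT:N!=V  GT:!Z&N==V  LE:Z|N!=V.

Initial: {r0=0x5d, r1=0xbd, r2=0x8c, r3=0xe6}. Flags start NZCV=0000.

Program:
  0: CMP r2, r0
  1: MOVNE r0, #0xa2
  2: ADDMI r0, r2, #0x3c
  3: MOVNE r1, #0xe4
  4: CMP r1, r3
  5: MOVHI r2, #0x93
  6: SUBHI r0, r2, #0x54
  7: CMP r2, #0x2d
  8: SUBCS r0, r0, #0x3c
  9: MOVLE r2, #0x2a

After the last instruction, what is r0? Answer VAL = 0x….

VAL = 0x66

[0] flags=0011 → (cmp)
[1] flags=0011 NE?T → r0=0xa2
[2] flags=0011 MI?F → skip
[3] flags=0011 NE?T → r1=0xe4
[4] flags=1000 → (cmp)
[5] flags=1000 HI?F → skip
[6] flags=1000 HI?F → skip
[7] flags=0011 → (cmp)
[8] flags=0011 CS?T → r0=0x66
[9] flags=0011 LE?T → r2=0x2a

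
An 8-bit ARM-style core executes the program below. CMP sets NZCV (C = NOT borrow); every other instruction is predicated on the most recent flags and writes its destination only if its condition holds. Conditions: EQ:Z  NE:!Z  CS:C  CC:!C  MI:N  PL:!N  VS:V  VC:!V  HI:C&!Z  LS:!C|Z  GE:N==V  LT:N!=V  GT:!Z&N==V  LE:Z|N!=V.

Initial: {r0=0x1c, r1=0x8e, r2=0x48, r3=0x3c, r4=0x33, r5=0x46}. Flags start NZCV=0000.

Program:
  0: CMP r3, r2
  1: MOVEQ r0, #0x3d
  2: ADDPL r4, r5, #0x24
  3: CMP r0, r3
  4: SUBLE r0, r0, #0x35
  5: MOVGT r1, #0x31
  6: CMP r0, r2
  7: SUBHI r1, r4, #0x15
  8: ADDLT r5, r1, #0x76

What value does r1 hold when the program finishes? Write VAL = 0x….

0: ✓ CMP  NZCV=1000
1: · MOVEQ
2: · ADDPL
3: ✓ CMP  NZCV=1000
4: ✓ SUBLE  r0←0xe7
5: · MOVGT
6: ✓ CMP  NZCV=1010
7: ✓ SUBHI  r1←0x1e
8: ✓ ADDLT  r5←0x94

VAL = 0x1e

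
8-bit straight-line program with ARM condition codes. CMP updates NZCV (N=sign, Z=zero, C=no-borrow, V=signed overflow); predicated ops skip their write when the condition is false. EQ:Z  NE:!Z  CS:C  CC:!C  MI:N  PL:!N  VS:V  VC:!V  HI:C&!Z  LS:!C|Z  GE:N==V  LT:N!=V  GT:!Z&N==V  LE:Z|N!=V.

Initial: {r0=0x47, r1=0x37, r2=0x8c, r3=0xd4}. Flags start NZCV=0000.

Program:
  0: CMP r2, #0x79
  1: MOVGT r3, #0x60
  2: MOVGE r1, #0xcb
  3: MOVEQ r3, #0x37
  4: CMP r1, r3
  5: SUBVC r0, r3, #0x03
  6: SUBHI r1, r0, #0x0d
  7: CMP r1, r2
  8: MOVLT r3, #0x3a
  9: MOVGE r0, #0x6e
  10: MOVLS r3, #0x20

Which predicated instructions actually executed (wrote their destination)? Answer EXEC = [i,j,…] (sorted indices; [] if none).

EXEC = [5,9,10]

0: ✓ CMP  NZCV=0011
1: · MOVGT
2: · MOVGE
3: · MOVEQ
4: ✓ CMP  NZCV=0000
5: ✓ SUBVC  r0←0xd1
6: · SUBHI
7: ✓ CMP  NZCV=1001
8: · MOVLT
9: ✓ MOVGE  r0←0x6e
10: ✓ MOVLS  r3←0x20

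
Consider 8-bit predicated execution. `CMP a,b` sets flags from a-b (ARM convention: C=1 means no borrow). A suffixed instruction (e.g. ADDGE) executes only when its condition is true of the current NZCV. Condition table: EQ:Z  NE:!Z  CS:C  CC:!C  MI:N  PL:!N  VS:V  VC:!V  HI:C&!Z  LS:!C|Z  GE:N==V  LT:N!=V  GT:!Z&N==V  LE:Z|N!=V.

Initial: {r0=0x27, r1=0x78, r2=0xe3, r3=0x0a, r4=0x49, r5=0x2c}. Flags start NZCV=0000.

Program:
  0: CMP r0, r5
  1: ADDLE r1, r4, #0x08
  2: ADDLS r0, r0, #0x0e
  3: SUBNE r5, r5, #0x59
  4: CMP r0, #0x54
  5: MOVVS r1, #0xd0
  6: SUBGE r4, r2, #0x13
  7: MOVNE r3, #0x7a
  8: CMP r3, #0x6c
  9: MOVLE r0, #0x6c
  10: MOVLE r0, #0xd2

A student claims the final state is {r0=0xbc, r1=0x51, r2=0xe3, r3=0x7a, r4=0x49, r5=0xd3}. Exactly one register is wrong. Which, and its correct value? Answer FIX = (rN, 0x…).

FIX = (r0, 0x35)

[0] flags=1000 → (cmp)
[1] flags=1000 LE?T → r1=0x51
[2] flags=1000 LS?T → r0=0x35
[3] flags=1000 NE?T → r5=0xd3
[4] flags=1000 → (cmp)
[5] flags=1000 VS?F → skip
[6] flags=1000 GE?F → skip
[7] flags=1000 NE?T → r3=0x7a
[8] flags=0010 → (cmp)
[9] flags=0010 LE?F → skip
[10] flags=0010 LE?F → skip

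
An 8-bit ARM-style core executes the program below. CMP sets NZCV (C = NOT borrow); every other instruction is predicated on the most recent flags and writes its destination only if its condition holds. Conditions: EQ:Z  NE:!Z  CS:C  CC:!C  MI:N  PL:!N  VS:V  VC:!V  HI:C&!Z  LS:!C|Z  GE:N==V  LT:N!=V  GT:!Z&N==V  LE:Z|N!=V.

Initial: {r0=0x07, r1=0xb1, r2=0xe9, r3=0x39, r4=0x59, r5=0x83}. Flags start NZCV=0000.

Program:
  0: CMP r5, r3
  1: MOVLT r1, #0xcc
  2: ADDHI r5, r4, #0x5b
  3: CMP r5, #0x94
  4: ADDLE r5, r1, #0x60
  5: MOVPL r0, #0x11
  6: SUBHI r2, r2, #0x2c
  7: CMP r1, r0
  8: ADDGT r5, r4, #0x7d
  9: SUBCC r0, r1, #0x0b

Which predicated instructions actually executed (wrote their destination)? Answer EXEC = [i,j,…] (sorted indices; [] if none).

[0] flags=0011 → (cmp)
[1] flags=0011 LT?T → r1=0xcc
[2] flags=0011 HI?T → r5=0xb4
[3] flags=0010 → (cmp)
[4] flags=0010 LE?F → skip
[5] flags=0010 PL?T → r0=0x11
[6] flags=0010 HI?T → r2=0xbd
[7] flags=1010 → (cmp)
[8] flags=1010 GT?F → skip
[9] flags=1010 CC?F → skip

EXEC = [1,2,5,6]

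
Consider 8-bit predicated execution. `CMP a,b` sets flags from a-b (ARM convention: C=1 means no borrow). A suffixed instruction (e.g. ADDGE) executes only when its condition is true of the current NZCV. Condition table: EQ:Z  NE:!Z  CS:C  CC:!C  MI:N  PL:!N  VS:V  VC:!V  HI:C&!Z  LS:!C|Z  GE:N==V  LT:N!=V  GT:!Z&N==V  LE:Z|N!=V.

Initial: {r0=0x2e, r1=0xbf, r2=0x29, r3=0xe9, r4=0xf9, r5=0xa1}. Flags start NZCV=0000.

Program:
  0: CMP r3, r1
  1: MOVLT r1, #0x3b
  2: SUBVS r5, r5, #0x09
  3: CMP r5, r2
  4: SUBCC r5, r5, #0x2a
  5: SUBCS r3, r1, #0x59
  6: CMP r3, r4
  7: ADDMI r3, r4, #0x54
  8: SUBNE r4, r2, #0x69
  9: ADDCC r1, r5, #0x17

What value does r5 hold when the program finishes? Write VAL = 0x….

0: ✓ CMP  NZCV=0010
1: · MOVLT
2: · SUBVS
3: ✓ CMP  NZCV=0011
4: · SUBCC
5: ✓ SUBCS  r3←0x66
6: ✓ CMP  NZCV=0000
7: · ADDMI
8: ✓ SUBNE  r4←0xc0
9: ✓ ADDCC  r1←0xb8

VAL = 0xa1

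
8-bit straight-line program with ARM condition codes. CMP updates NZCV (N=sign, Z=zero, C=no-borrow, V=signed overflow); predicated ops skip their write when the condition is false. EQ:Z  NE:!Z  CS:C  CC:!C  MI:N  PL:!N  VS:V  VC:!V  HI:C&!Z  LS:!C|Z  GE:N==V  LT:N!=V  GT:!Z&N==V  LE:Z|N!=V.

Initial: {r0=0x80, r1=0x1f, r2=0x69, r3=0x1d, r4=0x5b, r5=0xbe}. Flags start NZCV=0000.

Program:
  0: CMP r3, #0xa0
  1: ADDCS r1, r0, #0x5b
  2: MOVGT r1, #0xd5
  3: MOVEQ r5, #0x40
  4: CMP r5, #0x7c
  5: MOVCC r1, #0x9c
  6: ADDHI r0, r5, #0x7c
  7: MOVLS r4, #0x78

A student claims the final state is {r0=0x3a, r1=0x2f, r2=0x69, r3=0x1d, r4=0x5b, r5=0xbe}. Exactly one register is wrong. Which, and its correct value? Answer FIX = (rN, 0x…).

[0] flags=0000 → (cmp)
[1] flags=0000 CS?F → skip
[2] flags=0000 GT?T → r1=0xd5
[3] flags=0000 EQ?F → skip
[4] flags=0011 → (cmp)
[5] flags=0011 CC?F → skip
[6] flags=0011 HI?T → r0=0x3a
[7] flags=0011 LS?F → skip

FIX = (r1, 0xd5)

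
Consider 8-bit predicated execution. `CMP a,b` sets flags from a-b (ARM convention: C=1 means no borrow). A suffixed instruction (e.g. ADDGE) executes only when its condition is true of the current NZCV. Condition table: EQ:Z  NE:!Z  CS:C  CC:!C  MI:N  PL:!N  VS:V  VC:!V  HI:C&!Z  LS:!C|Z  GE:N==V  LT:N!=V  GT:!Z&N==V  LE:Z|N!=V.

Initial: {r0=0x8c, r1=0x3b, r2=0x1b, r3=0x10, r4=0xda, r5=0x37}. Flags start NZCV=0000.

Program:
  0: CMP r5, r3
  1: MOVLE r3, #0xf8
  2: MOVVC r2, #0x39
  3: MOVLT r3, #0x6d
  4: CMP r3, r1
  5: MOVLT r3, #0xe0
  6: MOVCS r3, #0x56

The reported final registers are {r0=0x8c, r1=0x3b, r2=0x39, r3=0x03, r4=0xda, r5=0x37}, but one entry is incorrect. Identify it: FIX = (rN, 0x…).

FIX = (r3, 0xe0)

[0] flags=0010 → (cmp)
[1] flags=0010 LE?F → skip
[2] flags=0010 VC?T → r2=0x39
[3] flags=0010 LT?F → skip
[4] flags=1000 → (cmp)
[5] flags=1000 LT?T → r3=0xe0
[6] flags=1000 CS?F → skip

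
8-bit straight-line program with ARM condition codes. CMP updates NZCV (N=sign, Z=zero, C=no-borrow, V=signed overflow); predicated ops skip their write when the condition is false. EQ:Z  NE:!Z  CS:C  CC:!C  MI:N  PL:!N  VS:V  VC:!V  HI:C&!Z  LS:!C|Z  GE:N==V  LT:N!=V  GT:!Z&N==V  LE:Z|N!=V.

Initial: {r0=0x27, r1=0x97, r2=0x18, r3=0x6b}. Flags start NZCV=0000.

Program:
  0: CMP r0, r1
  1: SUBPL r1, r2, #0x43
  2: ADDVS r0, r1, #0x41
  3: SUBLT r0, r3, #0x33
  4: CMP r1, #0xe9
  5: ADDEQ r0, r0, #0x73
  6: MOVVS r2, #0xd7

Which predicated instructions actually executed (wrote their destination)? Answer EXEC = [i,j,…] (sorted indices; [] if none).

EXEC = [2]

[0] flags=1001 → (cmp)
[1] flags=1001 PL?F → skip
[2] flags=1001 VS?T → r0=0xd8
[3] flags=1001 LT?F → skip
[4] flags=1000 → (cmp)
[5] flags=1000 EQ?F → skip
[6] flags=1000 VS?F → skip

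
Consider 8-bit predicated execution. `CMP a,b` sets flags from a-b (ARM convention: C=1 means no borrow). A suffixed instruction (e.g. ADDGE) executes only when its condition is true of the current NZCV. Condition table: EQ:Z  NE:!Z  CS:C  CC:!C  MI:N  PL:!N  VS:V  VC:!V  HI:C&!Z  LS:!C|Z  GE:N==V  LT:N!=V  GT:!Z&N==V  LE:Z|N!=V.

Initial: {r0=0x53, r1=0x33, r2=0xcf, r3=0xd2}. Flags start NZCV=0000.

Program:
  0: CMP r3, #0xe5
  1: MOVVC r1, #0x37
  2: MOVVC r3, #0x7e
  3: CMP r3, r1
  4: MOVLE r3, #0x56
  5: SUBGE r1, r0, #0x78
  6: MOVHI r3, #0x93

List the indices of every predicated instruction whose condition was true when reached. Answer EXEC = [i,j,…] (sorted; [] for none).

EXEC = [1,2,5,6]

[0] flags=1000 → (cmp)
[1] flags=1000 VC?T → r1=0x37
[2] flags=1000 VC?T → r3=0x7e
[3] flags=0010 → (cmp)
[4] flags=0010 LE?F → skip
[5] flags=0010 GE?T → r1=0xdb
[6] flags=0010 HI?T → r3=0x93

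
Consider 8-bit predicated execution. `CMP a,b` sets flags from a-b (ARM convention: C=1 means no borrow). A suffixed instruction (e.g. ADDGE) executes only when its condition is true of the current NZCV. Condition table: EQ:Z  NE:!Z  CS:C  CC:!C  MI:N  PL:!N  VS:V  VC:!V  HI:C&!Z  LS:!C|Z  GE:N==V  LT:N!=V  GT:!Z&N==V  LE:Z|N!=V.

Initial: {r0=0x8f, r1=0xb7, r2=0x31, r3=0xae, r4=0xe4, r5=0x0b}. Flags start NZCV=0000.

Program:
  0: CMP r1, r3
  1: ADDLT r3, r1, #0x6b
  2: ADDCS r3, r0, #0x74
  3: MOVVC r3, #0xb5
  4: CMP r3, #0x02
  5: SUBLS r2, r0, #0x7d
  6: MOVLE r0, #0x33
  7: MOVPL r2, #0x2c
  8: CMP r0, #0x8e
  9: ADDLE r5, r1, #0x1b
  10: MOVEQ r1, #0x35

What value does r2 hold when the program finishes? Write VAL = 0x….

[0] flags=0010 → (cmp)
[1] flags=0010 LT?F → skip
[2] flags=0010 CS?T → r3=0x03
[3] flags=0010 VC?T → r3=0xb5
[4] flags=1010 → (cmp)
[5] flags=1010 LS?F → skip
[6] flags=1010 LE?T → r0=0x33
[7] flags=1010 PL?F → skip
[8] flags=1001 → (cmp)
[9] flags=1001 LE?F → skip
[10] flags=1001 EQ?F → skip

VAL = 0x31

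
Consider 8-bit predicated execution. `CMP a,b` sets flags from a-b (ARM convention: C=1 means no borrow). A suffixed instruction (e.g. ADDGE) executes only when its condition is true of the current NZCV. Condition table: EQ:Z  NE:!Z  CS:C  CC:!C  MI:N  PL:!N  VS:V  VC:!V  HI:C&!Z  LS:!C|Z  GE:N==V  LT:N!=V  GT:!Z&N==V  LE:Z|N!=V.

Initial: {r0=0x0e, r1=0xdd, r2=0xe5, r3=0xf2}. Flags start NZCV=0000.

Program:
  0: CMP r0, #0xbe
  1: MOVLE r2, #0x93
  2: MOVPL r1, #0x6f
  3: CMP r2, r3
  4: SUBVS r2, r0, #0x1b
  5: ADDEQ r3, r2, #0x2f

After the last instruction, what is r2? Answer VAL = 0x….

VAL = 0xe5

[0] flags=0000 → (cmp)
[1] flags=0000 LE?F → skip
[2] flags=0000 PL?T → r1=0x6f
[3] flags=1000 → (cmp)
[4] flags=1000 VS?F → skip
[5] flags=1000 EQ?F → skip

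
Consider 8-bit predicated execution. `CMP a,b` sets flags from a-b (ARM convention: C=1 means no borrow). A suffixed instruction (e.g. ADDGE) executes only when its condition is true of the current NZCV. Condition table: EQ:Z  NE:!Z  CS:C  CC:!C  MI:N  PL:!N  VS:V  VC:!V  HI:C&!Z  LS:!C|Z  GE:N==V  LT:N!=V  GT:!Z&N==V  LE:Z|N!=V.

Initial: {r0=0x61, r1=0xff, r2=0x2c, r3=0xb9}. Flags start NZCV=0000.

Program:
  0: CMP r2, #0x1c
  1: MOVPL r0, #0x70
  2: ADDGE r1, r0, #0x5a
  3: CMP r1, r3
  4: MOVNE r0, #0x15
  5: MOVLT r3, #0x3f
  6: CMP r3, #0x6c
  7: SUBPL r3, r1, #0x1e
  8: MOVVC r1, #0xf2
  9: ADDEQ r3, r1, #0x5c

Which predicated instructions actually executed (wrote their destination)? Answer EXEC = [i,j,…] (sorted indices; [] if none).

0: ✓ CMP  NZCV=0010
1: ✓ MOVPL  r0←0x70
2: ✓ ADDGE  r1←0xca
3: ✓ CMP  NZCV=0010
4: ✓ MOVNE  r0←0x15
5: · MOVLT
6: ✓ CMP  NZCV=0011
7: ✓ SUBPL  r3←0xac
8: · MOVVC
9: · ADDEQ

EXEC = [1,2,4,7]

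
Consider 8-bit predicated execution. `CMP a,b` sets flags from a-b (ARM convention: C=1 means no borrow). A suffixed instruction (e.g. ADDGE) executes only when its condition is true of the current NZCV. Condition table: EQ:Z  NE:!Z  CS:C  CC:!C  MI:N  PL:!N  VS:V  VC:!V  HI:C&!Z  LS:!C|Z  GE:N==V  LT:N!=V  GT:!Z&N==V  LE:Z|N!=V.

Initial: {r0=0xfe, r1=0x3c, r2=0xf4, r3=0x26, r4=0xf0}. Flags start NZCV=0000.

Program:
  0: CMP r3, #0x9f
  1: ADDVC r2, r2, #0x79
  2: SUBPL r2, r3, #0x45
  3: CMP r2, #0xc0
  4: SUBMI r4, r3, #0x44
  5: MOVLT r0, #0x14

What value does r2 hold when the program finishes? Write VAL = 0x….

VAL = 0xf4

[0] flags=1001 → (cmp)
[1] flags=1001 VC?F → skip
[2] flags=1001 PL?F → skip
[3] flags=0010 → (cmp)
[4] flags=0010 MI?F → skip
[5] flags=0010 LT?F → skip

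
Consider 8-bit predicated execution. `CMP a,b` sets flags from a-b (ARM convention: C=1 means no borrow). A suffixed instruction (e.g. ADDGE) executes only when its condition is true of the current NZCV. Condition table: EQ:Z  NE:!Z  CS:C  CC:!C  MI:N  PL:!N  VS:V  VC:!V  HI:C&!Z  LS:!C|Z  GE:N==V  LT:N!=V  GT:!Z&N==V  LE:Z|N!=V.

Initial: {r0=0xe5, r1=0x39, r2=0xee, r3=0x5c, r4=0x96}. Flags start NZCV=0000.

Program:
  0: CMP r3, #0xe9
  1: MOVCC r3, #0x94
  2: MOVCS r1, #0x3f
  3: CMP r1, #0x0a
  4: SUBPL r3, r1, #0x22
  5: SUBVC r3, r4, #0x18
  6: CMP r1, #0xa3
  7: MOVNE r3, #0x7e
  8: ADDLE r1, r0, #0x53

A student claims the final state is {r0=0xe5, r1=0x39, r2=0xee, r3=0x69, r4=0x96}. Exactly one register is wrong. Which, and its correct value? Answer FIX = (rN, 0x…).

FIX = (r3, 0x7e)

0: ✓ CMP  NZCV=0000
1: ✓ MOVCC  r3←0x94
2: · MOVCS
3: ✓ CMP  NZCV=0010
4: ✓ SUBPL  r3←0x17
5: ✓ SUBVC  r3←0x7e
6: ✓ CMP  NZCV=1001
7: ✓ MOVNE  r3←0x7e
8: · ADDLE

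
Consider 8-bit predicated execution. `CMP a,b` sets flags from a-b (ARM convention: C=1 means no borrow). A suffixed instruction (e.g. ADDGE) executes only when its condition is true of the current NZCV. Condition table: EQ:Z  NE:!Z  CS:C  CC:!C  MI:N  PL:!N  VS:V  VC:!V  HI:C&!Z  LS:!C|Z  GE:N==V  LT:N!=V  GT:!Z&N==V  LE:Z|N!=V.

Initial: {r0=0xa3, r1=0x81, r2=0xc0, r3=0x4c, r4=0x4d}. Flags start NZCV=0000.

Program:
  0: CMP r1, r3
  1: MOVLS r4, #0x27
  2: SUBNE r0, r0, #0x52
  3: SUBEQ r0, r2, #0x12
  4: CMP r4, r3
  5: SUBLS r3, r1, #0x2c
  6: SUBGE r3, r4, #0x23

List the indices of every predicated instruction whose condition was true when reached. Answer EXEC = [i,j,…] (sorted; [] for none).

[0] flags=0011 → (cmp)
[1] flags=0011 LS?F → skip
[2] flags=0011 NE?T → r0=0x51
[3] flags=0011 EQ?F → skip
[4] flags=0010 → (cmp)
[5] flags=0010 LS?F → skip
[6] flags=0010 GE?T → r3=0x2a

EXEC = [2,6]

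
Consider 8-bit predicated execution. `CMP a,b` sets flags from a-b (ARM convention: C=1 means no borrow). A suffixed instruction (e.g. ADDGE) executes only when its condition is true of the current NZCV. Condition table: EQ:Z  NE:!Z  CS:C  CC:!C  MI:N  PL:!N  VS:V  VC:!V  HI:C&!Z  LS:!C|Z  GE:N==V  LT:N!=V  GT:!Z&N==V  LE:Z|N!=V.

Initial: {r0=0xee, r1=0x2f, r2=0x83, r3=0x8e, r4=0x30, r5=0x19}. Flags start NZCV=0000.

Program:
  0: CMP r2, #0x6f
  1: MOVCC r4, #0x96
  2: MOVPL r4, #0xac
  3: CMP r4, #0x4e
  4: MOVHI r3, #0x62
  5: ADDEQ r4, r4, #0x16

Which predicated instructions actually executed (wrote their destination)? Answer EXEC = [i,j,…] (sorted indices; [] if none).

[0] flags=0011 → (cmp)
[1] flags=0011 CC?F → skip
[2] flags=0011 PL?T → r4=0xac
[3] flags=0011 → (cmp)
[4] flags=0011 HI?T → r3=0x62
[5] flags=0011 EQ?F → skip

EXEC = [2,4]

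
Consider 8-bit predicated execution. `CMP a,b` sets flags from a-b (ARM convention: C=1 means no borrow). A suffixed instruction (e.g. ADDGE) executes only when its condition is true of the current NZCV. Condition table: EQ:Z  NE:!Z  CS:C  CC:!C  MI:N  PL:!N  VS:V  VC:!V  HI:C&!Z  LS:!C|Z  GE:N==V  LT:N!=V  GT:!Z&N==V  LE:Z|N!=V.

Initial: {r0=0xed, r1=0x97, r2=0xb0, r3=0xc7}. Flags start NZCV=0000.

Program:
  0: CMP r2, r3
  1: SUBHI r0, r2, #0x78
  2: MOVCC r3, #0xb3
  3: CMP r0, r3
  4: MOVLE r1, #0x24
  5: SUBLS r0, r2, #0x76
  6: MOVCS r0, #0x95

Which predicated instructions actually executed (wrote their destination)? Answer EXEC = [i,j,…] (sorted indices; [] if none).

EXEC = [2,6]

[0] flags=1000 → (cmp)
[1] flags=1000 HI?F → skip
[2] flags=1000 CC?T → r3=0xb3
[3] flags=0010 → (cmp)
[4] flags=0010 LE?F → skip
[5] flags=0010 LS?F → skip
[6] flags=0010 CS?T → r0=0x95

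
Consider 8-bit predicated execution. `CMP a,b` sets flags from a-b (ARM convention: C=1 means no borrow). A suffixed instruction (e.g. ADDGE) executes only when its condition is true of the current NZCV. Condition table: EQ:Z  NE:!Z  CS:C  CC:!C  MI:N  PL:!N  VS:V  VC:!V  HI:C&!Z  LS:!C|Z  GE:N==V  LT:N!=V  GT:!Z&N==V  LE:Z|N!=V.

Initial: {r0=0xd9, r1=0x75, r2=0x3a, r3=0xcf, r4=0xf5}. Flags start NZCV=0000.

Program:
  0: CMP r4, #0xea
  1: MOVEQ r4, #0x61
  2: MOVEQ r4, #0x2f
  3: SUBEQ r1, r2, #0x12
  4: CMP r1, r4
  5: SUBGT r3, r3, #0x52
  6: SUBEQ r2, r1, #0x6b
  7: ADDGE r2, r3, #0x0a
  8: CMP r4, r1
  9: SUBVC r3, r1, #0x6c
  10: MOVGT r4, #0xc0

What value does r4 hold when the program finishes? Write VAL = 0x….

0: ✓ CMP  NZCV=0010
1: · MOVEQ
2: · MOVEQ
3: · SUBEQ
4: ✓ CMP  NZCV=1001
5: ✓ SUBGT  r3←0x7d
6: · SUBEQ
7: ✓ ADDGE  r2←0x87
8: ✓ CMP  NZCV=1010
9: ✓ SUBVC  r3←0x09
10: · MOVGT

VAL = 0xf5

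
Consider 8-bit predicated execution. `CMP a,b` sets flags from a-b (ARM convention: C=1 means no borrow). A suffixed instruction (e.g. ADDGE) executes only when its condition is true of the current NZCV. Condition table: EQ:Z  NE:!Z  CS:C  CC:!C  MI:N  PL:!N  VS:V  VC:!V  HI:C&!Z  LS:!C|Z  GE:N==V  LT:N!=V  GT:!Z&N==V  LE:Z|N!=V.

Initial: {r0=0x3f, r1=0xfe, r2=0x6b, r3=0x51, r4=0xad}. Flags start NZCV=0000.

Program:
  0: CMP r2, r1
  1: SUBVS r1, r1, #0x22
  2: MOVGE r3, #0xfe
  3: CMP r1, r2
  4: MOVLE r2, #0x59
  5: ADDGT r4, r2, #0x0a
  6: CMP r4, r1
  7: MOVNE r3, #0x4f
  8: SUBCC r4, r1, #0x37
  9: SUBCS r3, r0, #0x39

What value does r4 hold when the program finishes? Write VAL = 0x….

[0] flags=0000 → (cmp)
[1] flags=0000 VS?F → skip
[2] flags=0000 GE?T → r3=0xfe
[3] flags=1010 → (cmp)
[4] flags=1010 LE?T → r2=0x59
[5] flags=1010 GT?F → skip
[6] flags=1000 → (cmp)
[7] flags=1000 NE?T → r3=0x4f
[8] flags=1000 CC?T → r4=0xc7
[9] flags=1000 CS?F → skip

VAL = 0xc7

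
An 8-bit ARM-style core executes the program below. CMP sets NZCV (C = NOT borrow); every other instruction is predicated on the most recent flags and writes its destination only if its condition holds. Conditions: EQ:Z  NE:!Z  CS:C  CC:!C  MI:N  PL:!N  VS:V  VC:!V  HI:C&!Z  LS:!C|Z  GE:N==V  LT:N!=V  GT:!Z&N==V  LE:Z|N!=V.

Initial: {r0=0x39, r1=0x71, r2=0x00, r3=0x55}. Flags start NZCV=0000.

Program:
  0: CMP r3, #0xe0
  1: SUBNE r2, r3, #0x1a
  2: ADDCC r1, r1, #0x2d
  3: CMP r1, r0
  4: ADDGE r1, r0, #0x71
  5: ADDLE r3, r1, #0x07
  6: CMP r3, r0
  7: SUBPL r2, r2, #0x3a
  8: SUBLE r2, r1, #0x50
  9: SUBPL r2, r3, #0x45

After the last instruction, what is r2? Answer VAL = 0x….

VAL = 0x60

0: ✓ CMP  NZCV=0000
1: ✓ SUBNE  r2←0x3b
2: ✓ ADDCC  r1←0x9e
3: ✓ CMP  NZCV=0011
4: · ADDGE
5: ✓ ADDLE  r3←0xa5
6: ✓ CMP  NZCV=0011
7: ✓ SUBPL  r2←0x01
8: ✓ SUBLE  r2←0x4e
9: ✓ SUBPL  r2←0x60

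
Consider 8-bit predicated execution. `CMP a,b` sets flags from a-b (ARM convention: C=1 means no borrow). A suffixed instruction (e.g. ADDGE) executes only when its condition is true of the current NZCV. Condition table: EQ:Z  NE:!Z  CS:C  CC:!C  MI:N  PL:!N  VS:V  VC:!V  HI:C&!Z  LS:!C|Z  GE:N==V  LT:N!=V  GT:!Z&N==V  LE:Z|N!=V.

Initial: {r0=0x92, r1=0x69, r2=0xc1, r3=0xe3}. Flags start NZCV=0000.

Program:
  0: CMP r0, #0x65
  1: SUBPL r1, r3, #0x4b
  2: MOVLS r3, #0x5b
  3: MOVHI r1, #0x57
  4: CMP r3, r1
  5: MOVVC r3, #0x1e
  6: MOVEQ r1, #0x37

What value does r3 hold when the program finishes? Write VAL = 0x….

VAL = 0x1e

[0] flags=0011 → (cmp)
[1] flags=0011 PL?T → r1=0x98
[2] flags=0011 LS?F → skip
[3] flags=0011 HI?T → r1=0x57
[4] flags=1010 → (cmp)
[5] flags=1010 VC?T → r3=0x1e
[6] flags=1010 EQ?F → skip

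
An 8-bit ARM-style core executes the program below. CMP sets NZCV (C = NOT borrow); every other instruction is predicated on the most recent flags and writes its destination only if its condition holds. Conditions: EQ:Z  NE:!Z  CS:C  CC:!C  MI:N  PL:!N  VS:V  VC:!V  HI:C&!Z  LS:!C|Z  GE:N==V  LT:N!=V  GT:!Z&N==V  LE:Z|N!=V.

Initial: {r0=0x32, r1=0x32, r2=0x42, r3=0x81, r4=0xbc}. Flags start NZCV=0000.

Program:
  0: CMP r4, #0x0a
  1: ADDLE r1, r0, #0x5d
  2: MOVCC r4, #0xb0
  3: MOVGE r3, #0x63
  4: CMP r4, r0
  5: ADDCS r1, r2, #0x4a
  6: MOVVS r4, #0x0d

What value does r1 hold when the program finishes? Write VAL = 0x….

VAL = 0x8c

0: ✓ CMP  NZCV=1010
1: ✓ ADDLE  r1←0x8f
2: · MOVCC
3: · MOVGE
4: ✓ CMP  NZCV=1010
5: ✓ ADDCS  r1←0x8c
6: · MOVVS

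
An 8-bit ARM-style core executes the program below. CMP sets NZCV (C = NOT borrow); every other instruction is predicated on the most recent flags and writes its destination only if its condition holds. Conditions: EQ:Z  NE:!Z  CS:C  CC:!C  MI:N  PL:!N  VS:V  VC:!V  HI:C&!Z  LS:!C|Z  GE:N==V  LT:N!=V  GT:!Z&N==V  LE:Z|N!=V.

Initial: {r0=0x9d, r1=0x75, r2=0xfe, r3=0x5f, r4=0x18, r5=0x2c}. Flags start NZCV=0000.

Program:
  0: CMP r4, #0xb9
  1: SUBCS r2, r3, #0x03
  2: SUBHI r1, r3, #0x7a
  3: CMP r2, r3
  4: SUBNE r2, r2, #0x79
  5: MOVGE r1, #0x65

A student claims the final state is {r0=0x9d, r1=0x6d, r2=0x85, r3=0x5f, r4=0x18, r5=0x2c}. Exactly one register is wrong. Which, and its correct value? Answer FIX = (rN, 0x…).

[0] flags=0000 → (cmp)
[1] flags=0000 CS?F → skip
[2] flags=0000 HI?F → skip
[3] flags=1010 → (cmp)
[4] flags=1010 NE?T → r2=0x85
[5] flags=1010 GE?F → skip

FIX = (r1, 0x75)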